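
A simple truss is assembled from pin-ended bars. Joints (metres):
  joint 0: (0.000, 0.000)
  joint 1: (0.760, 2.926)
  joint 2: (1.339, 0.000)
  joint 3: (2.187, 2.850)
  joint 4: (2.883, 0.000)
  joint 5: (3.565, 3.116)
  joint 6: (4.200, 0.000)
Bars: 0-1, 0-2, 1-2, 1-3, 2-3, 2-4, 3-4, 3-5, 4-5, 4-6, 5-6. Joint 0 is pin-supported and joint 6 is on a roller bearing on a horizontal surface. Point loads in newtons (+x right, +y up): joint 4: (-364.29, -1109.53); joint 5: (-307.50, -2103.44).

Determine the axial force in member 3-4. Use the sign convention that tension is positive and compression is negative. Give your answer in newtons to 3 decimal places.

748.723

N=7 nodes, M=11 members, R=3 reactions → 2N=14, M+R=14
member 0 (0-1): L=3.0231, (cx,cy)=(0.2514,0.9679)
member 1 (0-2): L=1.3390, (cx,cy)=(1.0000,0.0000)
member 2 (1-2): L=2.9827, (cx,cy)=(0.1941,-0.9810)
member 3 (1-3): L=1.4290, (cx,cy)=(0.9986,-0.0532)
member 4 (2-3): L=2.9735, (cx,cy)=(0.2852,0.9585)
member 5 (2-4): L=1.5440, (cx,cy)=(1.0000,0.0000)
member 6 (3-4): L=2.9338, (cx,cy)=(0.2372,-0.9715)
member 7 (3-5): L=1.4034, (cx,cy)=(0.9819,0.1895)
member 8 (4-5): L=3.1898, (cx,cy)=(0.2138,0.9769)
member 9 (4-6): L=1.3170, (cx,cy)=(1.0000,0.0000)
member 10 (5-6): L=3.1800, (cx,cy)=(0.1997,-0.9799)
solve A·x = −loads:
  F[0-1] = -923.7398 N (compression)
  F[0-2] = -439.5633 N (compression)
  F[1-2] = +933.8589 N (tension)
  F[1-3] = -414.0906 N (compression)
  F[2-3] = -955.7875 N (compression)
  F[2-4] = +14.2932 N (tension)
  F[3-4] = +748.7230 N (tension)
  F[3-5] = -879.6538 N (compression)
  F[4-5] = +391.2290 N (tension)
  F[4-6] = +472.5609 N (tension)
  F[5-6] = -2366.5583 N (compression)
  Rx@0 = +671.7900 N
  Ry@0 = +894.0727 N
  Ry@6 = +2318.8973 N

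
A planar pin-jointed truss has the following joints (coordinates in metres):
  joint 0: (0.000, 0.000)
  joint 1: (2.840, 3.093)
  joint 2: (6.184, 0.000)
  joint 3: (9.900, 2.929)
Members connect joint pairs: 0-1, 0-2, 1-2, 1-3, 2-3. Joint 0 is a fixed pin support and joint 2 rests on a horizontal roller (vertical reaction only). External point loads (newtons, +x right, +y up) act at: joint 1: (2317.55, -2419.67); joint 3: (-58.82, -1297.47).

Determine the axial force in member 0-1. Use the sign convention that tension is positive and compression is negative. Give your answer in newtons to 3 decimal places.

817.971

N=4 nodes, M=5 members, R=3 reactions → 2N=8, M+R=8
member 0 (0-1): L=4.1991, (cx,cy)=(0.6763,0.7366)
member 1 (0-2): L=6.1840, (cx,cy)=(1.0000,0.0000)
member 2 (1-2): L=4.5551, (cx,cy)=(0.7341,-0.6790)
member 3 (1-3): L=7.0619, (cx,cy)=(0.9997,-0.0232)
member 4 (2-3): L=4.7316, (cx,cy)=(0.7854,0.6190)
solve A·x = −loads:
  F[0-1] = +817.9712 N (tension)
  F[0-2] = +1705.5041 N (tension)
  F[1-2] = -4503.5540 N (compression)
  F[1-3] = +1542.2469 N (tension)
  F[2-3] = -2038.1007 N (compression)
  Rx@0 = -2258.7300 N
  Ry@0 = -602.5098 N
  Ry@2 = +4319.6498 N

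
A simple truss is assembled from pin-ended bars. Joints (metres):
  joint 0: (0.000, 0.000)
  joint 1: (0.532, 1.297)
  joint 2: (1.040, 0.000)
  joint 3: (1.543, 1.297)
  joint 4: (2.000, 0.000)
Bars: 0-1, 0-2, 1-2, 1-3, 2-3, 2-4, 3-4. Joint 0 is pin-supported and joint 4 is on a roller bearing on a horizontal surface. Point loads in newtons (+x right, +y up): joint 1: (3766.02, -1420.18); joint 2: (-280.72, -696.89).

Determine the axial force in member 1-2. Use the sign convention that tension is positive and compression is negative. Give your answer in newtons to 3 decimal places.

-2669.375

N=5 nodes, M=7 members, R=3 reactions → 2N=10, M+R=10
member 0 (0-1): L=1.4019, (cx,cy)=(0.3795,0.9252)
member 1 (0-2): L=1.0400, (cx,cy)=(1.0000,0.0000)
member 2 (1-2): L=1.3929, (cx,cy)=(0.3647,-0.9311)
member 3 (1-3): L=1.0110, (cx,cy)=(1.0000,0.0000)
member 4 (2-3): L=1.3911, (cx,cy)=(0.3616,0.9323)
member 5 (2-4): L=0.9600, (cx,cy)=(1.0000,0.0000)
member 6 (3-4): L=1.3752, (cx,cy)=(0.3323,-0.9432)
solve A·x = −loads:
  F[0-1] = +1151.4821 N (tension)
  F[0-2] = +3048.3198 N (tension)
  F[1-2] = -2669.3746 N (compression)
  F[1-3] = -2355.5266 N (compression)
  F[2-3] = +3413.3572 N (tension)
  F[2-4] = +1121.3288 N (tension)
  F[3-4] = -3374.1875 N (compression)
  Rx@0 = -3485.3000 N
  Ry@0 = -1065.3447 N
  Ry@4 = +3182.4146 N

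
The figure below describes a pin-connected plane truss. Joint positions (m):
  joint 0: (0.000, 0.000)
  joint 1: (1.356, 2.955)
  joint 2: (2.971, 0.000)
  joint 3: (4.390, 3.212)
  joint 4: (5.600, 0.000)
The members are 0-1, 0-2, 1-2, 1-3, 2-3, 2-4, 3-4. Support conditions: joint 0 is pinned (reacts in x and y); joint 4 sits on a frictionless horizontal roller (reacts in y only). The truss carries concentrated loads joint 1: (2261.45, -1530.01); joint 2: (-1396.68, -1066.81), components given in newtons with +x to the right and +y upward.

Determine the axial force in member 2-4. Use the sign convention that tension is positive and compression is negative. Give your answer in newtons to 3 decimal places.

N=5 nodes, M=7 members, R=3 reactions → 2N=10, M+R=10
member 0 (0-1): L=3.2513, (cx,cy)=(0.4171,0.9089)
member 1 (0-2): L=2.9710, (cx,cy)=(1.0000,0.0000)
member 2 (1-2): L=3.3675, (cx,cy)=(0.4796,-0.8775)
member 3 (1-3): L=3.0449, (cx,cy)=(0.9964,0.0844)
member 4 (2-3): L=3.5115, (cx,cy)=(0.4041,0.9147)
member 5 (2-4): L=2.6290, (cx,cy)=(1.0000,0.0000)
member 6 (3-4): L=3.4324, (cx,cy)=(0.3525,-0.9358)
solve A·x = −loads:
  F[0-1] = -513.8653 N (compression)
  F[0-2] = +1079.0866 N (tension)
  F[1-2] = -1386.1827 N (compression)
  F[1-3] = -1817.4664 N (compression)
  F[2-3] = +2496.0630 N (tension)
  F[2-4] = +802.3146 N (tension)
  F[3-4] = -2275.8896 N (compression)
  Rx@0 = -864.7700 N
  Ry@0 = +467.0395 N
  Ry@4 = +2129.7805 N

802.315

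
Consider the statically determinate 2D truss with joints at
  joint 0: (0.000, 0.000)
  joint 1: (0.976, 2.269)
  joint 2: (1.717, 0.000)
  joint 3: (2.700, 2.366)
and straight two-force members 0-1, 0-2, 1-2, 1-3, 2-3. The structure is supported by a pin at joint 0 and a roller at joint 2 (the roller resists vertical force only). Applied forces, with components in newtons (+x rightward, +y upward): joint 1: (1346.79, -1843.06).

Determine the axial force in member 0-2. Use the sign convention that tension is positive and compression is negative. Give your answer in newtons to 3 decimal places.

N=4 nodes, M=5 members, R=3 reactions → 2N=8, M+R=8
member 0 (0-1): L=2.4700, (cx,cy)=(0.3951,0.9186)
member 1 (0-2): L=1.7170, (cx,cy)=(1.0000,0.0000)
member 2 (1-2): L=2.3869, (cx,cy)=(0.3104,-0.9506)
member 3 (1-3): L=1.7267, (cx,cy)=(0.9984,0.0562)
member 4 (2-3): L=2.5621, (cx,cy)=(0.3837,0.9235)
solve A·x = −loads:
  F[0-1] = +1071.5713 N (tension)
  F[0-2] = +923.3688 N (tension)
  F[1-2] = -2974.3834 N (compression)
  F[1-3] = -0.0000 N (compression)
  F[2-3] = +0.0000 N (tension)
  Rx@0 = -1346.7900 N
  Ry@0 = -984.3675 N
  Ry@2 = +2827.4275 N

923.369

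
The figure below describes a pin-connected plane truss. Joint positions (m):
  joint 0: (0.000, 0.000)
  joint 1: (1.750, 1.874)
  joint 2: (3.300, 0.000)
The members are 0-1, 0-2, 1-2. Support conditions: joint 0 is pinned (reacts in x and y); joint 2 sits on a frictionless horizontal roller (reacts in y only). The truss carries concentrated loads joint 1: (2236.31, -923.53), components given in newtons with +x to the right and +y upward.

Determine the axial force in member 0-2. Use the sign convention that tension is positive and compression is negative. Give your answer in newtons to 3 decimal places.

N=3 nodes, M=3 members, R=3 reactions → 2N=6, M+R=6
member 0 (0-1): L=2.5641, (cx,cy)=(0.6825,0.7309)
member 1 (0-2): L=3.3000, (cx,cy)=(1.0000,0.0000)
member 2 (1-2): L=2.4319, (cx,cy)=(0.6373,-0.7706)
solve A·x = −loads:
  F[0-1] = +1144.0743 N (tension)
  F[0-2] = +1455.4647 N (tension)
  F[1-2] = -2283.6232 N (compression)
  Rx@0 = -2236.3100 N
  Ry@0 = -836.1738 N
  Ry@2 = +1759.7038 N

1455.465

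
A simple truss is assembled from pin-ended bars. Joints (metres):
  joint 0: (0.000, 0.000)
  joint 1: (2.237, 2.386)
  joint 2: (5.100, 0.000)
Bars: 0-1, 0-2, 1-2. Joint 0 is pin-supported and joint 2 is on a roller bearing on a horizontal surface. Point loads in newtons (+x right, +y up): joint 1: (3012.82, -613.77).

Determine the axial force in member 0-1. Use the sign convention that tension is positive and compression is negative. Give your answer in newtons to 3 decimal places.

1459.831

N=3 nodes, M=3 members, R=3 reactions → 2N=6, M+R=6
member 0 (0-1): L=3.2707, (cx,cy)=(0.6840,0.7295)
member 1 (0-2): L=5.1000, (cx,cy)=(1.0000,0.0000)
member 2 (1-2): L=3.7269, (cx,cy)=(0.7682,-0.6402)
solve A·x = −loads:
  F[0-1] = +1459.8315 N (tension)
  F[0-2] = +2014.3515 N (tension)
  F[1-2] = -2622.1731 N (compression)
  Rx@0 = -3012.8200 N
  Ry@0 = -1064.9735 N
  Ry@2 = +1678.7435 N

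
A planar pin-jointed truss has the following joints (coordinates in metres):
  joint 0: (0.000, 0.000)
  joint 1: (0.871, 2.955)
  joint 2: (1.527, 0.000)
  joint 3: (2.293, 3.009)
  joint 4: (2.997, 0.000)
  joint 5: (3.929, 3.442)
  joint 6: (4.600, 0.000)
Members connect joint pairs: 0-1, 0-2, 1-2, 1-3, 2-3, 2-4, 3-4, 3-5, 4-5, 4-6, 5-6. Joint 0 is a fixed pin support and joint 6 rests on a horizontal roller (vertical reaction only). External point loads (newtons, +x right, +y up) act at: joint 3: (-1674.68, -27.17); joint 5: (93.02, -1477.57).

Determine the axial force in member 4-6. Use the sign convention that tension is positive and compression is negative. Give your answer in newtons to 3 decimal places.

48.683

N=7 nodes, M=11 members, R=3 reactions → 2N=14, M+R=14
member 0 (0-1): L=3.0807, (cx,cy)=(0.2827,0.9592)
member 1 (0-2): L=1.5270, (cx,cy)=(1.0000,0.0000)
member 2 (1-2): L=3.0269, (cx,cy)=(0.2167,-0.9762)
member 3 (1-3): L=1.4230, (cx,cy)=(0.9993,0.0379)
member 4 (2-3): L=3.1050, (cx,cy)=(0.2467,0.9691)
member 5 (2-4): L=1.4700, (cx,cy)=(1.0000,0.0000)
member 6 (3-4): L=3.0903, (cx,cy)=(0.2278,-0.9737)
member 7 (3-5): L=1.6923, (cx,cy)=(0.9667,0.2559)
member 8 (4-5): L=3.5659, (cx,cy)=(0.2614,0.9652)
member 9 (4-6): L=1.6030, (cx,cy)=(1.0000,0.0000)
member 10 (5-6): L=3.5068, (cx,cy)=(0.1913,-0.9815)
solve A·x = −loads:
  F[0-1] = -1308.3975 N (compression)
  F[0-2] = -1211.7386 N (compression)
  F[1-2] = +1260.5516 N (tension)
  F[1-3] = -643.5724 N (compression)
  F[2-3] = -1269.8417 N (compression)
  F[2-4] = -625.2795 N (compression)
  F[3-4] = +1371.3316 N (tension)
  F[3-5] = +419.8686 N (tension)
  F[4-5] = -1383.3563 N (compression)
  F[4-6] = +48.6826 N (tension)
  F[5-6] = -254.4262 N (compression)
  Rx@0 = +1581.6600 N
  Ry@0 = +1255.0148 N
  Ry@6 = +249.7252 N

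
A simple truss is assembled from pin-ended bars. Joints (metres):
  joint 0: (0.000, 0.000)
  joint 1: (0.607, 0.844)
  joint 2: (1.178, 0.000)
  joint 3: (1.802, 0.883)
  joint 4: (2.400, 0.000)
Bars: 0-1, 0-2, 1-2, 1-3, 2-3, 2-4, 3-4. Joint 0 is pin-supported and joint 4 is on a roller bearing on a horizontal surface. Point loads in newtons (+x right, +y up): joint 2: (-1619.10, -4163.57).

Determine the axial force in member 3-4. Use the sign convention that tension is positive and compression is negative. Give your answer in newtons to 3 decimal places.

-2468.172

N=5 nodes, M=7 members, R=3 reactions → 2N=10, M+R=10
member 0 (0-1): L=1.0396, (cx,cy)=(0.5839,0.8118)
member 1 (0-2): L=1.1780, (cx,cy)=(1.0000,0.0000)
member 2 (1-2): L=1.0190, (cx,cy)=(0.5603,-0.8283)
member 3 (1-3): L=1.1956, (cx,cy)=(0.9995,0.0326)
member 4 (2-3): L=1.0812, (cx,cy)=(0.5771,0.8167)
member 5 (2-4): L=1.2220, (cx,cy)=(1.0000,0.0000)
member 6 (3-4): L=1.0664, (cx,cy)=(0.5607,-0.8280)
solve A·x = −loads:
  F[0-1] = -2611.2776 N (compression)
  F[0-2] = -94.4433 N (compression)
  F[1-2] = +2445.4630 N (tension)
  F[1-3] = -2896.5107 N (compression)
  F[2-3] = +2618.1014 N (tension)
  F[2-4] = +1384.0137 N (tension)
  F[3-4] = -2468.1719 N (compression)
  Rx@0 = +1619.1000 N
  Ry@0 = +2119.9511 N
  Ry@4 = +2043.6189 N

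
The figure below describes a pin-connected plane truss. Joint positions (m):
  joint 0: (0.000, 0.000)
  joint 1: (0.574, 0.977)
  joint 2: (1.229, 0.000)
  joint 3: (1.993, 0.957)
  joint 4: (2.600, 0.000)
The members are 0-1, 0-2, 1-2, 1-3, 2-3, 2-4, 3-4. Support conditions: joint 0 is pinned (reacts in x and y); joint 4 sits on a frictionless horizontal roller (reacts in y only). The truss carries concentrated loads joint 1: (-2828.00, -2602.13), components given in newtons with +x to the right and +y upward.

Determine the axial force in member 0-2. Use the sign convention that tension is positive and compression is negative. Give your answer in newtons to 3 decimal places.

N=5 nodes, M=7 members, R=3 reactions → 2N=10, M+R=10
member 0 (0-1): L=1.1331, (cx,cy)=(0.5066,0.8622)
member 1 (0-2): L=1.2290, (cx,cy)=(1.0000,0.0000)
member 2 (1-2): L=1.1762, (cx,cy)=(0.5569,-0.8306)
member 3 (1-3): L=1.4191, (cx,cy)=(0.9999,-0.0141)
member 4 (2-3): L=1.2246, (cx,cy)=(0.6239,0.7815)
member 5 (2-4): L=1.3710, (cx,cy)=(1.0000,0.0000)
member 6 (3-4): L=1.1333, (cx,cy)=(0.5356,-0.8445)
solve A·x = −loads:
  F[0-1] = -3584.2177 N (compression)
  F[0-2] = -1012.3886 N (compression)
  F[1-2] = +576.0319 N (tension)
  F[1-3] = +691.6902 N (tension)
  F[2-3] = -612.2247 N (compression)
  F[2-4] = -309.6557 N (compression)
  F[3-4] = +578.1271 N (tension)
  Rx@0 = +2828.0000 N
  Ry@0 = +3090.3351 N
  Ry@4 = -488.2051 N

-1012.389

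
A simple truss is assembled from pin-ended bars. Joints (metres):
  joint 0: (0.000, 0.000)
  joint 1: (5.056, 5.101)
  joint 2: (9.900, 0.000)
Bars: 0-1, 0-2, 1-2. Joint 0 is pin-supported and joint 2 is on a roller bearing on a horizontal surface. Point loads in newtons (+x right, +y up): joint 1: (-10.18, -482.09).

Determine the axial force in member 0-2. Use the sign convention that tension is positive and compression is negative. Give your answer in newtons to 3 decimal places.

228.821

N=3 nodes, M=3 members, R=3 reactions → 2N=6, M+R=6
member 0 (0-1): L=7.1822, (cx,cy)=(0.7040,0.7102)
member 1 (0-2): L=9.9000, (cx,cy)=(1.0000,0.0000)
member 2 (1-2): L=7.0345, (cx,cy)=(0.6886,-0.7251)
solve A·x = −loads:
  F[0-1] = -339.5064 N (compression)
  F[0-2] = +228.8213 N (tension)
  F[1-2] = -332.2975 N (compression)
  Rx@0 = +10.1800 N
  Ry@0 = +241.1285 N
  Ry@2 = +240.9615 N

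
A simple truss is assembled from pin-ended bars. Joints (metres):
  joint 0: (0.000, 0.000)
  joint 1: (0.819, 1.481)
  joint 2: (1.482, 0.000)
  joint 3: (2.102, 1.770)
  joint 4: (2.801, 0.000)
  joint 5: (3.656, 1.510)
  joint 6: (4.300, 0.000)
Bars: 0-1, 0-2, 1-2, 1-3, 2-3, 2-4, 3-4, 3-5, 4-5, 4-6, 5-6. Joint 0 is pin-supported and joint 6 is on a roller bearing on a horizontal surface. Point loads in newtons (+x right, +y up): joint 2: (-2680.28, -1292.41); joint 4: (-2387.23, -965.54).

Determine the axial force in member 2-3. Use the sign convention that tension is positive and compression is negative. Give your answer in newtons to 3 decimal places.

372.106

N=7 nodes, M=11 members, R=3 reactions → 2N=14, M+R=14
member 0 (0-1): L=1.6924, (cx,cy)=(0.4839,0.8751)
member 1 (0-2): L=1.4820, (cx,cy)=(1.0000,0.0000)
member 2 (1-2): L=1.6226, (cx,cy)=(0.4086,-0.9127)
member 3 (1-3): L=1.3151, (cx,cy)=(0.9756,0.2197)
member 4 (2-3): L=1.8754, (cx,cy)=(0.3306,0.9438)
member 5 (2-4): L=1.3190, (cx,cy)=(1.0000,0.0000)
member 6 (3-4): L=1.9030, (cx,cy)=(0.3673,-0.9301)
member 7 (3-5): L=1.5756, (cx,cy)=(0.9863,-0.1650)
member 8 (4-5): L=1.7353, (cx,cy)=(0.4927,0.8702)
member 9 (4-6): L=1.4990, (cx,cy)=(1.0000,0.0000)
member 10 (5-6): L=1.6416, (cx,cy)=(0.3923,-0.9198)
solve A·x = −loads:
  F[0-1] = -1352.4931 N (compression)
  F[0-2] = -4412.9896 N (compression)
  F[1-2] = +1031.2368 N (tension)
  F[1-3] = -1102.8363 N (compression)
  F[2-3] = +372.1059 N (tension)
  F[2-4] = -1434.3643 N (compression)
  F[3-4] = +58.2347 N (tension)
  F[3-5] = -987.7978 N (compression)
  F[4-5] = +1047.3335 N (tension)
  F[4-6] = +458.2119 N (tension)
  F[5-6] = -1168.0103 N (compression)
  Rx@0 = +5067.5100 N
  Ry@0 = +1183.5711 N
  Ry@6 = +1074.3789 N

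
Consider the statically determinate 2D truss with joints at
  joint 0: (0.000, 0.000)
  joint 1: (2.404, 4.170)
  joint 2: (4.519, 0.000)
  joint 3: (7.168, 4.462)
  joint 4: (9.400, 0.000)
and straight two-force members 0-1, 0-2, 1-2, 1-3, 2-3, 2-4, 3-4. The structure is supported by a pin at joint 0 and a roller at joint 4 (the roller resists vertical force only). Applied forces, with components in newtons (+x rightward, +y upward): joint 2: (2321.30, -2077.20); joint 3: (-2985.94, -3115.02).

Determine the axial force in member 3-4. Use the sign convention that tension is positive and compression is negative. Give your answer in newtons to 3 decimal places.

N=5 nodes, M=7 members, R=3 reactions → 2N=10, M+R=10
member 0 (0-1): L=4.8133, (cx,cy)=(0.4994,0.8663)
member 1 (0-2): L=4.5190, (cx,cy)=(1.0000,0.0000)
member 2 (1-2): L=4.6757, (cx,cy)=(0.4523,-0.8918)
member 3 (1-3): L=4.7729, (cx,cy)=(0.9981,0.0612)
member 4 (2-3): L=5.1891, (cx,cy)=(0.5105,0.8599)
member 5 (2-4): L=4.8810, (cx,cy)=(1.0000,0.0000)
member 6 (3-4): L=4.9891, (cx,cy)=(0.4474,-0.8943)
solve A·x = −loads:
  F[0-1] = -3734.7922 N (compression)
  F[0-2] = +1200.6895 N (tension)
  F[1-2] = +3394.2836 N (tension)
  F[1-3] = -3407.0788 N (compression)
  F[2-3] = -1104.7785 N (compression)
  F[2-4] = +978.7399 N (tension)
  F[3-4] = -2187.7445 N (compression)
  Rx@0 = +664.6400 N
  Ry@0 = +3235.6172 N
  Ry@4 = +1956.6028 N

-2187.745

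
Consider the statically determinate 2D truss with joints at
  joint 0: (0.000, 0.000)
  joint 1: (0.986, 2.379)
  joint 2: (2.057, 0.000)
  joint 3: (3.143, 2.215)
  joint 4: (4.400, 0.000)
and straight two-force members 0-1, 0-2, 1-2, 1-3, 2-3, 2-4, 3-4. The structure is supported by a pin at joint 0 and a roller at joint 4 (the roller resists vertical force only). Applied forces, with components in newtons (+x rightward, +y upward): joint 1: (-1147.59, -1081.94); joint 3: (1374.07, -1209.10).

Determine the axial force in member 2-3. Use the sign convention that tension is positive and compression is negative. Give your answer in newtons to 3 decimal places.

N=5 nodes, M=7 members, R=3 reactions → 2N=10, M+R=10
member 0 (0-1): L=2.5752, (cx,cy)=(0.3829,0.9238)
member 1 (0-2): L=2.0570, (cx,cy)=(1.0000,0.0000)
member 2 (1-2): L=2.6090, (cx,cy)=(0.4105,-0.9119)
member 3 (1-3): L=2.1632, (cx,cy)=(0.9971,-0.0758)
member 4 (2-3): L=2.4669, (cx,cy)=(0.4402,0.8979)
member 5 (2-4): L=2.3430, (cx,cy)=(1.0000,0.0000)
member 6 (3-4): L=2.5468, (cx,cy)=(0.4936,-0.8697)
solve A·x = −loads:
  F[0-1] = -1205.5291 N (compression)
  F[0-2] = +688.0501 N (tension)
  F[1-2] = -23.2017 N (compression)
  F[1-3] = +697.5518 N (tension)
  F[2-3] = +23.5627 N (tension)
  F[2-4] = +668.1527 N (tension)
  F[3-4] = -1353.7489 N (compression)
  Rx@0 = -226.4800 N
  Ry@0 = +1113.6667 N
  Ry@4 = +1177.3733 N

23.563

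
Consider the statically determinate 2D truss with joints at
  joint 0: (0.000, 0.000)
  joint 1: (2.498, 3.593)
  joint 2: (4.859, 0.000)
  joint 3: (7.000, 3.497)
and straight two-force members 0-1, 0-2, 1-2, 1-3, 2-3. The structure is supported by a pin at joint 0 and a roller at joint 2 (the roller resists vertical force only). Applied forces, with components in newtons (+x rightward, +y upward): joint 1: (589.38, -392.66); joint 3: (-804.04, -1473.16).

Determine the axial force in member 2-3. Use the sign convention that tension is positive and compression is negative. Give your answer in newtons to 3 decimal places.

N=4 nodes, M=5 members, R=3 reactions → 2N=8, M+R=8
member 0 (0-1): L=4.3760, (cx,cy)=(0.5708,0.8211)
member 1 (0-2): L=4.8590, (cx,cy)=(1.0000,0.0000)
member 2 (1-2): L=4.2993, (cx,cy)=(0.5492,-0.8357)
member 3 (1-3): L=4.5030, (cx,cy)=(0.9998,-0.0213)
member 4 (2-3): L=4.1004, (cx,cy)=(0.5222,0.8529)
solve A·x = −loads:
  F[0-1] = +384.2239 N (tension)
  F[0-2] = -433.9892 N (compression)
  F[1-2] = -849.7998 N (compression)
  F[1-3] = +96.6466 N (tension)
  F[2-3] = -1724.9147 N (compression)
  Rx@0 = +214.6600 N
  Ry@0 = -315.4723 N
  Ry@2 = +2181.2923 N

-1724.915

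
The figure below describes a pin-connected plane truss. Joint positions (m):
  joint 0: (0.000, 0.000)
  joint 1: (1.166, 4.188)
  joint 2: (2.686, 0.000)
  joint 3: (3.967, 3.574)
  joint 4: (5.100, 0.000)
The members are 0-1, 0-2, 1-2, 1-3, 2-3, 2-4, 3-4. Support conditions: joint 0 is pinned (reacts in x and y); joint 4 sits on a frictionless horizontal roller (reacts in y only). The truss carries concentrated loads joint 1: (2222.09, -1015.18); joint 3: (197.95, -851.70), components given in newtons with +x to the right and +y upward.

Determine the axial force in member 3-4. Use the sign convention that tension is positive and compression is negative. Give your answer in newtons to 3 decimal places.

-2998.209

N=5 nodes, M=7 members, R=3 reactions → 2N=10, M+R=10
member 0 (0-1): L=4.3473, (cx,cy)=(0.2682,0.9634)
member 1 (0-2): L=2.6860, (cx,cy)=(1.0000,0.0000)
member 2 (1-2): L=4.4553, (cx,cy)=(0.3412,-0.9400)
member 3 (1-3): L=2.8675, (cx,cy)=(0.9768,-0.2141)
member 4 (2-3): L=3.7966, (cx,cy)=(0.3374,0.9414)
member 5 (2-4): L=2.4140, (cx,cy)=(1.0000,0.0000)
member 6 (3-4): L=3.7493, (cx,cy)=(0.3022,-0.9532)
solve A·x = −loads:
  F[0-1] = +1028.8529 N (tension)
  F[0-2] = +2144.0880 N (tension)
  F[1-2] = -1825.8169 N (compression)
  F[1-3] = -1354.6496 N (compression)
  F[2-3] = +1823.1850 N (tension)
  F[2-4] = +906.0308 N (tension)
  F[3-4] = -2998.2090 N (compression)
  Rx@0 = -2420.0400 N
  Ry@0 = -991.1553 N
  Ry@4 = +2858.0353 N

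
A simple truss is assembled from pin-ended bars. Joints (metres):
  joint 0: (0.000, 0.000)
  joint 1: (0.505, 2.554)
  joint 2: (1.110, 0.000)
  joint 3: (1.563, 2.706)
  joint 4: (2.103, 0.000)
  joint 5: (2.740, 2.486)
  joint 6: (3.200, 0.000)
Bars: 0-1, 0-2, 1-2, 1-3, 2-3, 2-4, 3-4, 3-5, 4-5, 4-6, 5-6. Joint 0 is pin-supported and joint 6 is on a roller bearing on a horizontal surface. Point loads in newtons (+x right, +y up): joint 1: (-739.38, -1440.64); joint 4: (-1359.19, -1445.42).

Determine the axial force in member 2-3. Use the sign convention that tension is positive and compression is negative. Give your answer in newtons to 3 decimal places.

N=7 nodes, M=11 members, R=3 reactions → 2N=14, M+R=14
member 0 (0-1): L=2.6034, (cx,cy)=(0.1940,0.9810)
member 1 (0-2): L=1.1100, (cx,cy)=(1.0000,0.0000)
member 2 (1-2): L=2.6247, (cx,cy)=(0.2305,-0.9731)
member 3 (1-3): L=1.0689, (cx,cy)=(0.9898,0.1422)
member 4 (2-3): L=2.7437, (cx,cy)=(0.1651,0.9863)
member 5 (2-4): L=0.9930, (cx,cy)=(1.0000,0.0000)
member 6 (3-4): L=2.7594, (cx,cy)=(0.1957,-0.9807)
member 7 (3-5): L=1.1974, (cx,cy)=(0.9830,-0.1837)
member 8 (4-5): L=2.5663, (cx,cy)=(0.2482,0.9687)
member 9 (4-6): L=1.0970, (cx,cy)=(1.0000,0.0000)
member 10 (5-6): L=2.5282, (cx,cy)=(0.1819,-0.9833)
solve A·x = −loads:
  F[0-1] = -2343.4239 N (compression)
  F[0-2] = -1644.0078 N (compression)
  F[1-2] = +893.6644 N (tension)
  F[1-3] = +79.6336 N (tension)
  F[2-3] = -881.7001 N (compression)
  F[2-4] = -1292.4383 N (compression)
  F[3-4] = +922.3232 N (tension)
  F[3-5] = -251.5305 N (compression)
  F[4-5] = +558.4061 N (tension)
  F[4-6] = +108.6431 N (tension)
  F[5-6] = -597.1122 N (compression)
  Rx@0 = +2098.5700 N
  Ry@0 = +2298.9147 N
  Ry@6 = +587.1453 N

-881.700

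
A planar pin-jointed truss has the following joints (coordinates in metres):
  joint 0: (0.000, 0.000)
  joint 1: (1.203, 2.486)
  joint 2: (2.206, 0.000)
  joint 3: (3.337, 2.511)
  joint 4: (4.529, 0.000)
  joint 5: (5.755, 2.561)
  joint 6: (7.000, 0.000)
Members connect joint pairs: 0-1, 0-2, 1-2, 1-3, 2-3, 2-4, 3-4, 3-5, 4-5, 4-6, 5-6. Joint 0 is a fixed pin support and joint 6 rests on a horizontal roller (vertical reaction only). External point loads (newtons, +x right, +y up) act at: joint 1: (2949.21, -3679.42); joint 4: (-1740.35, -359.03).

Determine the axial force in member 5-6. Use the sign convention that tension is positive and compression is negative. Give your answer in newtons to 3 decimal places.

-2125.980

N=7 nodes, M=11 members, R=3 reactions → 2N=14, M+R=14
member 0 (0-1): L=2.7618, (cx,cy)=(0.4356,0.9001)
member 1 (0-2): L=2.2060, (cx,cy)=(1.0000,0.0000)
member 2 (1-2): L=2.6807, (cx,cy)=(0.3742,-0.9274)
member 3 (1-3): L=2.1341, (cx,cy)=(0.9999,0.0117)
member 4 (2-3): L=2.7540, (cx,cy)=(0.4107,0.9118)
member 5 (2-4): L=2.3230, (cx,cy)=(1.0000,0.0000)
member 6 (3-4): L=2.7796, (cx,cy)=(0.4288,-0.9034)
member 7 (3-5): L=2.4185, (cx,cy)=(0.9998,0.0207)
member 8 (4-5): L=2.8393, (cx,cy)=(0.4318,0.9020)
member 9 (4-6): L=2.4710, (cx,cy)=(1.0000,0.0000)
member 10 (5-6): L=2.8476, (cx,cy)=(0.4372,-0.8994)
solve A·x = −loads:
  F[0-1] = -2362.3204 N (compression)
  F[0-2] = +2237.8615 N (tension)
  F[1-2] = -1716.7628 N (compression)
  F[1-3] = -3336.1057 N (compression)
  F[2-3] = +1746.1121 N (tension)
  F[2-4] = +878.4305 N (tension)
  F[3-4] = -1761.7388 N (compression)
  F[3-5] = -1863.6677 N (compression)
  F[4-5] = +2162.5332 N (tension)
  F[4-6] = +929.5050 N (tension)
  F[5-6] = -2125.9802 N (compression)
  Rx@0 = -1208.8600 N
  Ry@0 = +2126.4321 N
  Ry@6 = +1912.0179 N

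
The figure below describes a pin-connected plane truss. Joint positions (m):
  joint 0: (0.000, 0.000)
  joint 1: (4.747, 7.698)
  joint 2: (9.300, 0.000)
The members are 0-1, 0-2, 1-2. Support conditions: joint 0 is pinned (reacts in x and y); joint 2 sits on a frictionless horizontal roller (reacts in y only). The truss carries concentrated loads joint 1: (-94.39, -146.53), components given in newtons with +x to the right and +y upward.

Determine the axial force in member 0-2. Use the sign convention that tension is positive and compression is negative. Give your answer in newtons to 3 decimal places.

-1.974

N=3 nodes, M=3 members, R=3 reactions → 2N=6, M+R=6
member 0 (0-1): L=9.0440, (cx,cy)=(0.5249,0.8512)
member 1 (0-2): L=9.3000, (cx,cy)=(1.0000,0.0000)
member 2 (1-2): L=8.9437, (cx,cy)=(0.5091,-0.8607)
solve A·x = −loads:
  F[0-1] = -176.0708 N (compression)
  F[0-2] = -1.9738 N (compression)
  F[1-2] = +3.8773 N (tension)
  Rx@0 = +94.3900 N
  Ry@0 = +149.8672 N
  Ry@2 = -3.3372 N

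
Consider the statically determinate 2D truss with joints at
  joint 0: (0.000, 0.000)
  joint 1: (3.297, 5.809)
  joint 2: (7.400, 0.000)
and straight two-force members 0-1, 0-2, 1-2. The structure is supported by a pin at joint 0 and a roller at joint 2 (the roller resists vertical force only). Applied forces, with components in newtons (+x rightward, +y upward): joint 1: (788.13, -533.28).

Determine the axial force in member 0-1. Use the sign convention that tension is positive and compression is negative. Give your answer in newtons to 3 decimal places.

371.398

N=3 nodes, M=3 members, R=3 reactions → 2N=6, M+R=6
member 0 (0-1): L=6.6794, (cx,cy)=(0.4936,0.8697)
member 1 (0-2): L=7.4000, (cx,cy)=(1.0000,0.0000)
member 2 (1-2): L=7.1119, (cx,cy)=(0.5769,-0.8168)
solve A·x = −loads:
  F[0-1] = +371.3983 N (tension)
  F[0-2] = +604.8057 N (tension)
  F[1-2] = -1048.3345 N (compression)
  Rx@0 = -788.1300 N
  Ry@0 = -322.9999 N
  Ry@2 = +856.2799 N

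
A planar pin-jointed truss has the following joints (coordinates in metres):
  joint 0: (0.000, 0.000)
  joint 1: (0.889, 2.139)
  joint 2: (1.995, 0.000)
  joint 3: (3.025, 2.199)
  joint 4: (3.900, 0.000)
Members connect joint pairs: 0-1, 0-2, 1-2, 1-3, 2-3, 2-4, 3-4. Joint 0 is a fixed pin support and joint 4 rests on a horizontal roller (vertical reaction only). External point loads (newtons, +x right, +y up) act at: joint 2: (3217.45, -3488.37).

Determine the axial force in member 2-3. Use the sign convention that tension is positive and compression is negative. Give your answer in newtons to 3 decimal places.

2019.073

N=5 nodes, M=7 members, R=3 reactions → 2N=10, M+R=10
member 0 (0-1): L=2.3164, (cx,cy)=(0.3838,0.9234)
member 1 (0-2): L=1.9950, (cx,cy)=(1.0000,0.0000)
member 2 (1-2): L=2.4080, (cx,cy)=(0.4593,-0.8883)
member 3 (1-3): L=2.1368, (cx,cy)=(0.9996,0.0281)
member 4 (2-3): L=2.4283, (cx,cy)=(0.4242,0.9056)
member 5 (2-4): L=1.9050, (cx,cy)=(1.0000,0.0000)
member 6 (3-4): L=2.3667, (cx,cy)=(0.3697,-0.9291)
solve A·x = −loads:
  F[0-1] = -1845.2405 N (compression)
  F[0-2] = +3925.6304 N (tension)
  F[1-2] = +1868.7002 N (tension)
  F[1-3] = -1567.0897 N (compression)
  F[2-3] = +2019.0732 N (tension)
  F[2-4] = +710.0414 N (tension)
  F[3-4] = -1920.5126 N (compression)
  Rx@0 = -3217.4500 N
  Ry@0 = +1703.9346 N
  Ry@4 = +1784.4354 N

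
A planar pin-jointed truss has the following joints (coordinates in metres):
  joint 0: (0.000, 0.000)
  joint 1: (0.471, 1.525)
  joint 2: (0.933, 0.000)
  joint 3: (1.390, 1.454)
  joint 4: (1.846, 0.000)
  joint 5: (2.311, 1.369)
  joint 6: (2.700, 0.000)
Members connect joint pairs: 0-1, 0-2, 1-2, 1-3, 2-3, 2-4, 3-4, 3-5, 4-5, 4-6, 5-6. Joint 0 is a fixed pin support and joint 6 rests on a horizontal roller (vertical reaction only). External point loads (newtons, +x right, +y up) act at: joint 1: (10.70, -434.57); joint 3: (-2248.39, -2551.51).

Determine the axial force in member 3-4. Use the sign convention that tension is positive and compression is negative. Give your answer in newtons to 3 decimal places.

N=7 nodes, M=11 members, R=3 reactions → 2N=14, M+R=14
member 0 (0-1): L=1.5961, (cx,cy)=(0.2951,0.9555)
member 1 (0-2): L=0.9330, (cx,cy)=(1.0000,0.0000)
member 2 (1-2): L=1.5934, (cx,cy)=(0.2899,-0.9570)
member 3 (1-3): L=0.9217, (cx,cy)=(0.9970,-0.0770)
member 4 (2-3): L=1.5241, (cx,cy)=(0.2998,0.9540)
member 5 (2-4): L=0.9130, (cx,cy)=(1.0000,0.0000)
member 6 (3-4): L=1.5238, (cx,cy)=(0.2992,-0.9542)
member 7 (3-5): L=0.9249, (cx,cy)=(0.9958,-0.0919)
member 8 (4-5): L=1.4458, (cx,cy)=(0.3216,0.9469)
member 9 (4-6): L=0.8540, (cx,cy)=(1.0000,0.0000)
member 10 (5-6): L=1.4232, (cx,cy)=(0.2733,-0.9619)
solve A·x = −loads:
  F[0-1] = -2932.0458 N (compression)
  F[0-2] = -1372.4483 N (compression)
  F[1-2] = +2604.8122 N (tension)
  F[1-3] = -1636.0359 N (compression)
  F[2-3] = -2613.1596 N (compression)
  F[2-4] = +166.3244 N (tension)
  F[3-4] = -182.6729 N (compression)
  F[3-5] = -112.1347 N (compression)
  F[4-5] = +184.0825 N (tension)
  F[4-6] = +52.4560 N (tension)
  F[5-6] = -191.9153 N (compression)
  Rx@0 = +2237.6900 N
  Ry@0 = +2801.4727 N
  Ry@6 = +184.6073 N

-182.673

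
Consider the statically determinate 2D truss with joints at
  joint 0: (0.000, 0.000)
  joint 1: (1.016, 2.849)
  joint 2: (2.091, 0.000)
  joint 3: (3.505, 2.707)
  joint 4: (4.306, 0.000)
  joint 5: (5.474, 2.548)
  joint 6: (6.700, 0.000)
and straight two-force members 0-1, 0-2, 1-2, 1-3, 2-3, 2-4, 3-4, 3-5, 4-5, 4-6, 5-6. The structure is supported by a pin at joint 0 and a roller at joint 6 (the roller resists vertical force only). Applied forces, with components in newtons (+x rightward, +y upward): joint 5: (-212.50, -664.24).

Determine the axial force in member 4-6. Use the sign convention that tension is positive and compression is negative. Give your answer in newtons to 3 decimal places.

N=7 nodes, M=11 members, R=3 reactions → 2N=14, M+R=14
member 0 (0-1): L=3.0247, (cx,cy)=(0.3359,0.9419)
member 1 (0-2): L=2.0910, (cx,cy)=(1.0000,0.0000)
member 2 (1-2): L=3.0451, (cx,cy)=(0.3530,-0.9356)
member 3 (1-3): L=2.4930, (cx,cy)=(0.9984,-0.0570)
member 4 (2-3): L=3.0541, (cx,cy)=(0.4630,0.8864)
member 5 (2-4): L=2.2150, (cx,cy)=(1.0000,0.0000)
member 6 (3-4): L=2.8230, (cx,cy)=(0.2837,-0.9589)
member 7 (3-5): L=1.9754, (cx,cy)=(0.9968,-0.0805)
member 8 (4-5): L=2.8029, (cx,cy)=(0.4167,0.9090)
member 9 (4-6): L=2.3940, (cx,cy)=(1.0000,0.0000)
member 10 (5-6): L=2.8276, (cx,cy)=(0.4336,-0.9011)
solve A·x = −loads:
  F[0-1] = -214.8420 N (compression)
  F[0-2] = -140.3353 N (compression)
  F[1-2] = +225.5412 N (tension)
  F[1-3] = -152.0344 N (compression)
  F[2-3] = -238.0730 N (compression)
  F[2-4] = +49.5132 N (tension)
  F[3-4] = +238.8034 N (tension)
  F[3-5] = -330.8444 N (compression)
  F[4-5] = -251.9014 N (compression)
  F[4-6] = +222.2392 N (tension)
  F[5-6] = -512.5660 N (compression)
  Rx@0 = +212.5000 N
  Ry@0 = +202.3594 N
  Ry@6 = +461.8806 N

222.239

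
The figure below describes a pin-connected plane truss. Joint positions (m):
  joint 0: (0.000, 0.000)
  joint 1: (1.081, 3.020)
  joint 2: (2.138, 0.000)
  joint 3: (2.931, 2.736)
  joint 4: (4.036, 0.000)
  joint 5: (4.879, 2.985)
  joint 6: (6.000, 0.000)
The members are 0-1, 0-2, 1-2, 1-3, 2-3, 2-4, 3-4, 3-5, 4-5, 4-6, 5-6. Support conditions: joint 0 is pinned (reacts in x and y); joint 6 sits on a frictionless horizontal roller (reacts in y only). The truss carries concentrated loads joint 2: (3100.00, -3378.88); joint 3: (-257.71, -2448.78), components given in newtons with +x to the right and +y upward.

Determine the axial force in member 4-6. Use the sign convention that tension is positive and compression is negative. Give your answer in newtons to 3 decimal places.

N=7 nodes, M=11 members, R=3 reactions → 2N=14, M+R=14
member 0 (0-1): L=3.2076, (cx,cy)=(0.3370,0.9415)
member 1 (0-2): L=2.1380, (cx,cy)=(1.0000,0.0000)
member 2 (1-2): L=3.1996, (cx,cy)=(0.3304,-0.9439)
member 3 (1-3): L=1.8717, (cx,cy)=(0.9884,-0.1517)
member 4 (2-3): L=2.8486, (cx,cy)=(0.2784,0.9605)
member 5 (2-4): L=1.8980, (cx,cy)=(1.0000,0.0000)
member 6 (3-4): L=2.9507, (cx,cy)=(0.3745,-0.9272)
member 7 (3-5): L=1.9638, (cx,cy)=(0.9919,0.1268)
member 8 (4-5): L=3.1018, (cx,cy)=(0.2718,0.9624)
member 9 (4-6): L=1.9640, (cx,cy)=(1.0000,0.0000)
member 10 (5-6): L=3.1886, (cx,cy)=(0.3516,-0.9362)
solve A·x = −loads:
  F[0-1] = -3765.1961 N (compression)
  F[0-2] = +4111.1904 N (tension)
  F[1-2] = +4187.1500 N (tension)
  F[1-3] = -2683.1958 N (compression)
  F[2-3] = -596.7873 N (compression)
  F[2-4] = +2560.5520 N (tension)
  F[3-4] = -2676.6662 N (compression)
  F[3-5] = -1570.8573 N (compression)
  F[4-5] = +2578.9678 N (tension)
  F[4-6] = +857.2630 N (tension)
  F[5-6] = -2438.3835 N (compression)
  Rx@0 = -2842.2900 N
  Ry@0 = +3544.9392 N
  Ry@6 = +2282.7208 N

857.263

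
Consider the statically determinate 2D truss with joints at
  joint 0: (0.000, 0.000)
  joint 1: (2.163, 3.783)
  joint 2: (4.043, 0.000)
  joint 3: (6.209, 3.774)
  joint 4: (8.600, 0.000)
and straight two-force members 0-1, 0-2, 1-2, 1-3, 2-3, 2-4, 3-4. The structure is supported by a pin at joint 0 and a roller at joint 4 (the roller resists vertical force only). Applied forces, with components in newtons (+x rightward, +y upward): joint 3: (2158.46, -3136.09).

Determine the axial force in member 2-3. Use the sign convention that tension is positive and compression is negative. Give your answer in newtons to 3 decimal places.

N=5 nodes, M=7 members, R=3 reactions → 2N=10, M+R=10
member 0 (0-1): L=4.3577, (cx,cy)=(0.4964,0.8681)
member 1 (0-2): L=4.0430, (cx,cy)=(1.0000,0.0000)
member 2 (1-2): L=4.2244, (cx,cy)=(0.4450,-0.8955)
member 3 (1-3): L=4.0460, (cx,cy)=(1.0000,-0.0022)
member 4 (2-3): L=4.3514, (cx,cy)=(0.4978,0.8673)
member 5 (2-4): L=4.5570, (cx,cy)=(1.0000,0.0000)
member 6 (3-4): L=4.4677, (cx,cy)=(0.5352,-0.8447)
solve A·x = −loads:
  F[0-1] = +86.7472 N (tension)
  F[0-2] = +2115.4021 N (tension)
  F[1-2] = -84.2934 N (compression)
  F[1-3] = +80.5716 N (tension)
  F[2-3] = +87.0346 N (tension)
  F[2-4] = +2034.5653 N (tension)
  F[3-4] = -3801.6475 N (compression)
  Rx@0 = -2158.4600 N
  Ry@0 = -75.3066 N
  Ry@4 = +3211.3966 N

87.035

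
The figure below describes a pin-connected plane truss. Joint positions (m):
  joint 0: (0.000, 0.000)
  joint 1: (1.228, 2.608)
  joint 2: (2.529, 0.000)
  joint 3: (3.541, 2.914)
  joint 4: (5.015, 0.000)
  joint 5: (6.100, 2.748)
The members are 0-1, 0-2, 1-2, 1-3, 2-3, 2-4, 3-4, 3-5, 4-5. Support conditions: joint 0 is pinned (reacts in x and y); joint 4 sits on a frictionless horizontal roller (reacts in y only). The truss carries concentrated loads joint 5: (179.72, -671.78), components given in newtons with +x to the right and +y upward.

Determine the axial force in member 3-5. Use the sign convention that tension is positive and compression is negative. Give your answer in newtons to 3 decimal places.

N=6 nodes, M=9 members, R=3 reactions → 2N=12, M+R=12
member 0 (0-1): L=2.8826, (cx,cy)=(0.4260,0.9047)
member 1 (0-2): L=2.5290, (cx,cy)=(1.0000,0.0000)
member 2 (1-2): L=2.9145, (cx,cy)=(0.4464,-0.8948)
member 3 (1-3): L=2.3332, (cx,cy)=(0.9914,0.1312)
member 4 (2-3): L=3.0847, (cx,cy)=(0.3281,0.9447)
member 5 (2-4): L=2.4860, (cx,cy)=(1.0000,0.0000)
member 6 (3-4): L=3.2656, (cx,cy)=(0.4514,-0.8923)
member 7 (3-5): L=2.5644, (cx,cy)=(0.9979,-0.0647)
member 8 (4-5): L=2.9544, (cx,cy)=(0.3672,0.9301)
solve A·x = −loads:
  F[0-1] = +269.4953 N (tension)
  F[0-2] = +64.9157 N (tension)
  F[1-2] = -239.6815 N (compression)
  F[1-3] = +223.7283 N (tension)
  F[2-3] = +227.0421 N (tension)
  F[2-4] = -116.5610 N (compression)
  F[3-4] = -304.7759 N (compression)
  F[3-5] = +434.7606 N (tension)
  F[4-5] = -691.9895 N (compression)
  Rx@0 = -179.7200 N
  Ry@0 = -243.8189 N
  Ry@4 = +915.5989 N

434.761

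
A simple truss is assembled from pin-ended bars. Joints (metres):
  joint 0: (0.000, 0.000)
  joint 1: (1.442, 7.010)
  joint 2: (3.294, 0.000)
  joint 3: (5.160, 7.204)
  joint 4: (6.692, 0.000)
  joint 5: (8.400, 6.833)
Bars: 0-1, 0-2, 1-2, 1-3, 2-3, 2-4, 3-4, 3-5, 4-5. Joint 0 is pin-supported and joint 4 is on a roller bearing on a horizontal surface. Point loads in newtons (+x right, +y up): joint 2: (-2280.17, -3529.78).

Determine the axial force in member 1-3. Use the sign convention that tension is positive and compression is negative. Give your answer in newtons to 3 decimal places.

-831.888

N=6 nodes, M=9 members, R=3 reactions → 2N=12, M+R=12
member 0 (0-1): L=7.1568, (cx,cy)=(0.2015,0.9795)
member 1 (0-2): L=3.2940, (cx,cy)=(1.0000,0.0000)
member 2 (1-2): L=7.2505, (cx,cy)=(0.2554,-0.9668)
member 3 (1-3): L=3.7231, (cx,cy)=(0.9986,0.0521)
member 4 (2-3): L=7.4417, (cx,cy)=(0.2507,0.9681)
member 5 (2-4): L=3.3980, (cx,cy)=(1.0000,0.0000)
member 6 (3-4): L=7.3651, (cx,cy)=(0.2080,-0.9781)
member 7 (3-5): L=3.2612, (cx,cy)=(0.9935,-0.1138)
member 8 (4-5): L=7.0432, (cx,cy)=(0.2425,0.9702)
solve A·x = −loads:
  F[0-1] = -1829.8462 N (compression)
  F[0-2] = -1911.4792 N (compression)
  F[1-2] = +1808.9785 N (tension)
  F[1-3] = -831.8884 N (compression)
  F[2-3] = +1839.5797 N (tension)
  F[2-4] = +369.4880 N (tension)
  F[3-4] = -1776.3151 N (compression)
  F[3-5] = -0.0000 N (tension)
  F[4-5] = +0.0000 N (tension)
  Rx@0 = +2280.1700 N
  Ry@0 = +1792.3181 N
  Ry@4 = +1737.4619 N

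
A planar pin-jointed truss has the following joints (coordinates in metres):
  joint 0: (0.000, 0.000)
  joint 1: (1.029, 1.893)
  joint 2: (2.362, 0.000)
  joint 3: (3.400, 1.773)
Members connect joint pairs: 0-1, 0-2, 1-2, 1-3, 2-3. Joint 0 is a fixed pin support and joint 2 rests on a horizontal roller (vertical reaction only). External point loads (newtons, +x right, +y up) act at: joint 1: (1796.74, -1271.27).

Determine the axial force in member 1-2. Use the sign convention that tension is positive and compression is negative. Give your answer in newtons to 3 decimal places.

-2438.529

N=4 nodes, M=5 members, R=3 reactions → 2N=8, M+R=8
member 0 (0-1): L=2.1546, (cx,cy)=(0.4776,0.8786)
member 1 (0-2): L=2.3620, (cx,cy)=(1.0000,0.0000)
member 2 (1-2): L=2.3152, (cx,cy)=(0.5758,-0.8176)
member 3 (1-3): L=2.3740, (cx,cy)=(0.9987,-0.0505)
member 4 (2-3): L=2.0545, (cx,cy)=(0.5052,0.8630)
solve A·x = −loads:
  F[0-1] = +822.3827 N (tension)
  F[0-2] = +1403.9837 N (tension)
  F[1-2] = -2438.5294 N (compression)
  F[1-3] = -0.0000 N (compression)
  F[2-3] = +0.0000 N (tension)
  Rx@0 = -1796.7400 N
  Ry@0 = -722.5343 N
  Ry@2 = +1993.8043 N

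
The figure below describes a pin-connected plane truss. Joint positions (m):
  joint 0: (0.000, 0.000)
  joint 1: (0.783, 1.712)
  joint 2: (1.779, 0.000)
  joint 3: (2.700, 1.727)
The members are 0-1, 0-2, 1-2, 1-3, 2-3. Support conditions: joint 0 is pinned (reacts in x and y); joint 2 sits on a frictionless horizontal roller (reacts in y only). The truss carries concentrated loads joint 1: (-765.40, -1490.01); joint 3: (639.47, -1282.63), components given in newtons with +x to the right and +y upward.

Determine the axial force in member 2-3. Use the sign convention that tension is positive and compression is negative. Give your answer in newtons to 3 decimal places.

N=4 nodes, M=5 members, R=3 reactions → 2N=8, M+R=8
member 0 (0-1): L=1.8826, (cx,cy)=(0.4159,0.9094)
member 1 (0-2): L=1.7790, (cx,cy)=(1.0000,0.0000)
member 2 (1-2): L=1.9806, (cx,cy)=(0.5029,-0.8644)
member 3 (1-3): L=1.9171, (cx,cy)=(1.0000,0.0078)
member 4 (2-3): L=1.9572, (cx,cy)=(0.4706,0.8824)
solve A·x = −loads:
  F[0-1] = -314.4646 N (compression)
  F[0-2] = +4.8630 N (tension)
  F[1-2] = -1380.9416 N (compression)
  F[1-3] = +1329.0764 N (tension)
  F[2-3] = -1465.4098 N (compression)
  Rx@0 = +125.9300 N
  Ry@0 = +285.9741 N
  Ry@2 = +2486.6659 N

-1465.410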